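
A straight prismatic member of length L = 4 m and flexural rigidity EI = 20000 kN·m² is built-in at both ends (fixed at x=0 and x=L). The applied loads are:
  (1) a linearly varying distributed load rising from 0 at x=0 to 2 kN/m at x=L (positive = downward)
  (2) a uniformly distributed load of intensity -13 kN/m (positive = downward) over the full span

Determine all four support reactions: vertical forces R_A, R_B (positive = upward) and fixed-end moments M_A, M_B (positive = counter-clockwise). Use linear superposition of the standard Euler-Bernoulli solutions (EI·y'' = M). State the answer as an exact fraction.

Load 1 — triangular load w₀=2 kN/m (0→w₀ over full span):
  R_A = 3w₀L/20 = 3·2·4/20 = 6/5 kN
  M_A = w₀L²/30 = 2·4²/30 = 16/15 kN·m
  R_B = 7w₀L/20 = 7·2·4/20 = 14/5 kN
  M_B = -w₀L²/20 = -2·4²/20 = -8/5 kN·m
Load 2 — uniform load w=-13 kN/m over full span:
  R_A = wL/2 = (-13)·4/2 = -26 kN
  M_A = wL²/12 = (-13)·4²/12 = -52/3 kN·m
  R_B = wL/2 = (-13)·4/2 = -26 kN
  M_B = -wL²/12 = -(-13)·4²/12 = 52/3 kN·m
Superposition: R_A = -124/5 kN, M_A = -244/15 kN·m, R_B = -116/5 kN, M_B = 236/15 kN·m

R_A = -124/5 kN, M_A = -244/15 kN·m, R_B = -116/5 kN, M_B = 236/15 kN·m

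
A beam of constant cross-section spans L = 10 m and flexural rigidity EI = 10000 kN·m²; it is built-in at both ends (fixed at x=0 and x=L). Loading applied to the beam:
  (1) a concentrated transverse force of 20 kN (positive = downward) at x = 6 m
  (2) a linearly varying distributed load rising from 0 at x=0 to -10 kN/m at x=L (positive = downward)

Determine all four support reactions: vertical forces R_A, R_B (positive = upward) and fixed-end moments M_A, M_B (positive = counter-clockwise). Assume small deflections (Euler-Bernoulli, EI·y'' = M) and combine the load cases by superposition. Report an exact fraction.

Load 1 — point force P=20 kN at a=6 m (b=L-a=4):
  R_A = Pb²(3a+b)/L³ = 20·4²·(3·6+4)/10³ = 176/25 kN
  M_A = Pab²/L² = 20·6·4²/10² = 96/5 kN·m
  R_B = Pa²(a+3b)/L³ = 20·6²·(6+3·4)/10³ = 324/25 kN
  M_B = -Pa²b/L² = -20·6²·4/10² = -144/5 kN·m
Load 2 — triangular load w₀=-10 kN/m (0→w₀ over full span):
  R_A = 3w₀L/20 = 3·(-10)·10/20 = -15 kN
  M_A = w₀L²/30 = (-10)·10²/30 = -100/3 kN·m
  R_B = 7w₀L/20 = 7·(-10)·10/20 = -35 kN
  M_B = -w₀L²/20 = -(-10)·10²/20 = 50 kN·m
Superposition: R_A = -199/25 kN, M_A = -212/15 kN·m, R_B = -551/25 kN, M_B = 106/5 kN·m

R_A = -199/25 kN, M_A = -212/15 kN·m, R_B = -551/25 kN, M_B = 106/5 kN·m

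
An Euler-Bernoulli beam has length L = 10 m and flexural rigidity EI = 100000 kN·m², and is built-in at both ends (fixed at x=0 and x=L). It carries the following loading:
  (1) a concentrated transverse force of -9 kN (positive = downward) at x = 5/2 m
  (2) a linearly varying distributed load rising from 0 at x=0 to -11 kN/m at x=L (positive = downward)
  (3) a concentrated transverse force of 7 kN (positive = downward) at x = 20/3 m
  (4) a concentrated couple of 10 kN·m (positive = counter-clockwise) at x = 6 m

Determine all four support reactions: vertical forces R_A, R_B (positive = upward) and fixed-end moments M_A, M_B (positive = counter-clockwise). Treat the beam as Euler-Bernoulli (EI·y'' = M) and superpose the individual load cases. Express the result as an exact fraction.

R_A = -450121/21600 kN, M_A = -176851/4320 kN·m, R_B = -781079/21600 kN, M_B = 216209/4320 kN·m

Load 1 — point force P=-9 kN at a=5/2 m (b=L-a=15/2):
  R_A = Pb²(3a+b)/L³ = (-9)·(15/2)²·(3·(5/2)+(15/2))/10³ = -243/32 kN
  M_A = Pab²/L² = (-9)·(5/2)·(15/2)²/10² = -405/32 kN·m
  R_B = Pa²(a+3b)/L³ = (-9)·(5/2)²·((5/2)+3·(15/2))/10³ = -45/32 kN
  M_B = -Pa²b/L² = -(-9)·(5/2)²·(15/2)/10² = 135/32 kN·m
Load 2 — triangular load w₀=-11 kN/m (0→w₀ over full span):
  R_A = 3w₀L/20 = 3·(-11)·10/20 = -33/2 kN
  M_A = w₀L²/30 = (-11)·10²/30 = -110/3 kN·m
  R_B = 7w₀L/20 = 7·(-11)·10/20 = -77/2 kN
  M_B = -w₀L²/20 = -(-11)·10²/20 = 55 kN·m
Load 3 — point force P=7 kN at a=20/3 m (b=L-a=10/3):
  R_A = Pb²(3a+b)/L³ = 7·(10/3)²·(3·(20/3)+(10/3))/10³ = 49/27 kN
  M_A = Pab²/L² = 7·(20/3)·(10/3)²/10² = 140/27 kN·m
  R_B = Pa²(a+3b)/L³ = 7·(20/3)²·((20/3)+3·(10/3))/10³ = 140/27 kN
  M_B = -Pa²b/L² = -7·(20/3)²·(10/3)/10² = -280/27 kN·m
Load 4 — applied couple M₀=10 kN·m at a=6 m (b=L-a=4):
  R_A = 6M₀ab/L³ = 6·10·6·4/10³ = 36/25 kN
  M_A = M₀b(2a-b)/L² = 10·4·(2·6-4)/10² = 16/5 kN·m
  R_B = -6M₀ab/L³ = -6·10·6·4/10³ = -36/25 kN
  M_B = M₀a(2b-a)/L² = 10·6·(2·4-6)/10² = 6/5 kN·m
Superposition: R_A = -450121/21600 kN, M_A = -176851/4320 kN·m, R_B = -781079/21600 kN, M_B = 216209/4320 kN·m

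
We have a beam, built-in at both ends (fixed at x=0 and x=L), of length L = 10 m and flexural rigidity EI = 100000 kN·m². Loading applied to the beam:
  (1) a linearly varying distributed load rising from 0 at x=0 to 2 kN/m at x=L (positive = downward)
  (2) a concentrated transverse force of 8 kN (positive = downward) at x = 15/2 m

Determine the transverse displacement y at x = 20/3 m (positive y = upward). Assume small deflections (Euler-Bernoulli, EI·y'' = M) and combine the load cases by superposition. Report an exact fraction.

y(20/3) = -127/291600 m

Load 1 — triangular load w₀=2 kN/m (0→w₀ over full span):
  y_1 = -w₀x²(L-x)²(x+2L)/(120LEI) = -2·(20/3)²·(10-(20/3))²·((20/3)+2·10)/(120·10·100000) = -4/18225 m
Load 2 — point force P=8 kN at a=15/2 m (b=L-a=5/2):
  y_2 = -Pb²x²(3aL-(3a+b)x)/(6L³EI)  [x≤a] = -8·(5/2)²·(20/3)²·(3·(15/2)·10-(3·(15/2)+(5/2))·(20/3))/(6·10³·100000) = -7/32400 m
Superposition: y = Σ y_i = -127/291600 m ≈ -0.000436 m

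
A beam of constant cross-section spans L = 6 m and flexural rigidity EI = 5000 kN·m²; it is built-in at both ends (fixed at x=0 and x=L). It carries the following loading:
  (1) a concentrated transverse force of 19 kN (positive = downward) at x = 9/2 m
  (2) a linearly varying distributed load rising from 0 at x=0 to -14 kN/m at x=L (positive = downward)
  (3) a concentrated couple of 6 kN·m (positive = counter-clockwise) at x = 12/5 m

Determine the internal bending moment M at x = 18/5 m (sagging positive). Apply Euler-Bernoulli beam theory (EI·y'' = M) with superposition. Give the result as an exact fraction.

M(18/5) = -26433/4000 kN·m

Load 1 — point force P=19 kN at a=9/2 m (b=L-a=3/2):
  M_1 = Pb²(3a+b)x/L³ - Pab²/L²  [x≤a] = 19·(3/2)²·(3·(9/2)+(3/2))·(18/5)/6³ - 19·(9/2)·(3/2)²/6² = 171/32 kN·m
Load 2 — triangular load w₀=-14 kN/m (0→w₀ over full span):
  M_2 = 3w₀Lx/20 - w₀L²/30 - w₀x³/(6L) = 3·(-14)·6·(18/5)/20 - (-14)·6²/30 - (-14)·(18/5)³/(6·6) = -1302/125 kN·m
Load 3 — applied couple M₀=6 kN·m at a=12/5 m (b=L-a=18/5):
  M_3 = R_Ax - M_A - M₀  [x>a] with R_A=36/25, M_A=18/25 = (36/25)·(18/5) - (18/25) - 6 = -192/125 kN·m
Superposition: M = Σ M_i = -26433/4000 kN·m ≈ -6.608250 kN·m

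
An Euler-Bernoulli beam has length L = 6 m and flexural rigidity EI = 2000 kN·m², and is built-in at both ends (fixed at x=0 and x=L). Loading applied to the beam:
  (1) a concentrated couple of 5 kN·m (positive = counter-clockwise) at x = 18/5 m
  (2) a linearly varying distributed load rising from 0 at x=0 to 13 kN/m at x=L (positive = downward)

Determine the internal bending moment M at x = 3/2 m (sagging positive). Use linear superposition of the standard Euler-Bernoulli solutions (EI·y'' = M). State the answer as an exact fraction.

Load 1 — applied couple M₀=5 kN·m at a=18/5 m (b=L-a=12/5):
  M_1 = R_Ax - M_A  [x≤a] with R_A=6/5, M_A=8/5 = (6/5)·(3/2) - (8/5) = 1/5 kN·m
Load 2 — triangular load w₀=13 kN/m (0→w₀ over full span):
  M_2 = 3w₀Lx/20 - w₀L²/30 - w₀x³/(6L) = 3·13·6·(3/2)/20 - 13·6²/30 - 13·(3/2)³/(6·6) = 117/160 kN·m
Superposition: M = Σ M_i = 149/160 kN·m ≈ 0.931250 kN·m

M(3/2) = 149/160 kN·m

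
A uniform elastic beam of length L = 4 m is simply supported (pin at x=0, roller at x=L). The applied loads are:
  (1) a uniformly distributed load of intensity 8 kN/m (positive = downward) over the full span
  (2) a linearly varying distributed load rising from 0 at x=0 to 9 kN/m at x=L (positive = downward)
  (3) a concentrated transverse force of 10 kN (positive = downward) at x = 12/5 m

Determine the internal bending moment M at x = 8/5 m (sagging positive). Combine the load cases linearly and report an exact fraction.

Load 1 — uniform load w=8 kN/m over full span:
  M_1 = wx(L-x)/2 = 8·(8/5)·(4-(8/5))/2 = 384/25 kN·m
Load 2 — triangular load w₀=9 kN/m (0→w₀ over full span):
  M_2 = w₀Lx/6 - w₀x³/(6L) = 9·4·(8/5)/6 - 9·(8/5)³/(6·4) = 1008/125 kN·m
Load 3 — point force P=10 kN at a=12/5 m (b=L-a=8/5):
  M_3 = Pbx/L  [x≤a] = 10·(8/5)·(8/5)/4 = 32/5 kN·m
Superposition: M = Σ M_i = 3728/125 kN·m ≈ 29.824000 kN·m

M(8/5) = 3728/125 kN·m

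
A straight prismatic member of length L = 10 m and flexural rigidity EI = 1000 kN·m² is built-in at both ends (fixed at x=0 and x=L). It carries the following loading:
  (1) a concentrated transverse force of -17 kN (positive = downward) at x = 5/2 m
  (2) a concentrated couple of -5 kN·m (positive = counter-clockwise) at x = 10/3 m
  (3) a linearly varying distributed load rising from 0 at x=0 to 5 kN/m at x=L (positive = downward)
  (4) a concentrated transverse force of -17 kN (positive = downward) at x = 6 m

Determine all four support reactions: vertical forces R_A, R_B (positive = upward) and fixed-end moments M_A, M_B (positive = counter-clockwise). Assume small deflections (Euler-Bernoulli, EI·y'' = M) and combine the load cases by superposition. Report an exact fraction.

R_A = -161933/12000 kN, M_A = -56543/2400 kN·m, R_B = 53933/12000 kN, M_B = 13877/2400 kN·m

Load 1 — point force P=-17 kN at a=5/2 m (b=L-a=15/2):
  R_A = Pb²(3a+b)/L³ = (-17)·(15/2)²·(3·(5/2)+(15/2))/10³ = -459/32 kN
  M_A = Pab²/L² = (-17)·(5/2)·(15/2)²/10² = -765/32 kN·m
  R_B = Pa²(a+3b)/L³ = (-17)·(5/2)²·((5/2)+3·(15/2))/10³ = -85/32 kN
  M_B = -Pa²b/L² = -(-17)·(5/2)²·(15/2)/10² = 255/32 kN·m
Load 2 — applied couple M₀=-5 kN·m at a=10/3 m (b=L-a=20/3):
  R_A = 6M₀ab/L³ = 6·(-5)·(10/3)·(20/3)/10³ = -2/3 kN
  M_A = M₀b(2a-b)/L² = (-5)·(20/3)·(2·(10/3)-(20/3))/10² = 0 kN·m
  R_B = -6M₀ab/L³ = -6·(-5)·(10/3)·(20/3)/10³ = 2/3 kN
  M_B = M₀a(2b-a)/L² = (-5)·(10/3)·(2·(20/3)-(10/3))/10² = -5/3 kN·m
Load 3 — triangular load w₀=5 kN/m (0→w₀ over full span):
  R_A = 3w₀L/20 = 3·5·10/20 = 15/2 kN
  M_A = w₀L²/30 = 5·10²/30 = 50/3 kN·m
  R_B = 7w₀L/20 = 7·5·10/20 = 35/2 kN
  M_B = -w₀L²/20 = -5·10²/20 = -25 kN·m
Load 4 — point force P=-17 kN at a=6 m (b=L-a=4):
  R_A = Pb²(3a+b)/L³ = (-17)·4²·(3·6+4)/10³ = -748/125 kN
  M_A = Pab²/L² = (-17)·6·4²/10² = -408/25 kN·m
  R_B = Pa²(a+3b)/L³ = (-17)·6²·(6+3·4)/10³ = -1377/125 kN
  M_B = -Pa²b/L² = -(-17)·6²·4/10² = 612/25 kN·m
Superposition: R_A = -161933/12000 kN, M_A = -56543/2400 kN·m, R_B = 53933/12000 kN, M_B = 13877/2400 kN·m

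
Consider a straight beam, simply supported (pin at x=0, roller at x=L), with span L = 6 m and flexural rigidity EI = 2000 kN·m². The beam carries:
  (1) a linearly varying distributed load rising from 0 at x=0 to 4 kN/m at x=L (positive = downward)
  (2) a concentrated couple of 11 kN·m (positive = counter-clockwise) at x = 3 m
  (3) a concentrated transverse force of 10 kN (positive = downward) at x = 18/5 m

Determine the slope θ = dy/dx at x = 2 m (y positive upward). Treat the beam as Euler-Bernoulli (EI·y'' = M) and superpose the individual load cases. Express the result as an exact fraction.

θ(2) = -18439/1800000 rad

Load 1 — triangular load w₀=4 kN/m (0→w₀ over full span):
  θ_1 = -w₀(7L⁴-30L²x²+15x⁴)/(360LEI) = -4·(7·6⁴-30·6²·2²+15·2⁴)/(360·6·2000) = -26/5625 rad
Load 2 — applied couple M₀=11 kN·m at a=3 m (b=L-a=3):
  θ_2 = (M₀x²/(2L)+C₁)/EI  [x≤a] with C₁=M₀(3b²-L²)/(6L)=-11/4 = (11·2²/(2·6)+(-11/4))/2000 = 11/24000 rad
Load 3 — point force P=10 kN at a=18/5 m (b=L-a=12/5):
  θ_3 = -Pb(L²-b²-3x²)/(6LEI)  [x≤a] = -10·(12/5)·(6²-(12/5)²-3·2²)/(6·6·2000) = -19/3125 rad
Superposition: θ = Σ θ_i = -18439/1800000 rad ≈ -0.010244 rad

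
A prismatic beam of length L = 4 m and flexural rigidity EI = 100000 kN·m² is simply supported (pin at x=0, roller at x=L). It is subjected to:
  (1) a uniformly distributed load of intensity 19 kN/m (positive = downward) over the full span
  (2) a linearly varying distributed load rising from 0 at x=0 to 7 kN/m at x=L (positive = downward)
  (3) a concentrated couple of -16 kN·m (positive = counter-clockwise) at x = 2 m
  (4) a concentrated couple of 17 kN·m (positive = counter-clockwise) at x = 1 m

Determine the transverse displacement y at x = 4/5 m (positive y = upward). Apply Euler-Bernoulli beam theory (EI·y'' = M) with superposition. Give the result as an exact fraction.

y(4/5) = -3356473/9375000000 m

Load 1 — uniform load w=19 kN/m over full span:
  y_1 = -wx(L³-2Lx²+x³)/(24EI) = -19·(4/5)·(4³-2·4·(4/5)²+(4/5)³)/(24·100000) = -2204/5859375 m
Load 2 — triangular load w₀=7 kN/m (0→w₀ over full span):
  y_2 = -w₀x(7L⁴-10L²x²+3x⁴)/(360LEI) = -7·(4/5)·(7·4⁴-10·4²·(4/5)²+3·(4/5)⁴)/(360·4·100000) = -9632/146484375 m
Load 3 — applied couple M₀=-16 kN·m at a=2 m (b=L-a=2):
  y_3 = (M₀x³/(6L)+C₁x)/EI  [x≤a] with C₁=M₀(3b²-L²)/(6L)=8/3 = ((-16)·(4/5)³/(6·4)+(8/3)·(4/5))/100000 = 7/390625 m
Load 4 — applied couple M₀=17 kN·m at a=1 m (b=L-a=3):
  y_4 = (M₀x³/(6L)+C₁x)/EI  [x≤a] with C₁=M₀(3b²-L²)/(6L)=187/24 = (17·(4/5)³/(6·4)+(187/24)·(4/5))/100000 = 1649/25000000 m
Superposition: y = Σ y_i = -3356473/9375000000 m ≈ -0.000358 m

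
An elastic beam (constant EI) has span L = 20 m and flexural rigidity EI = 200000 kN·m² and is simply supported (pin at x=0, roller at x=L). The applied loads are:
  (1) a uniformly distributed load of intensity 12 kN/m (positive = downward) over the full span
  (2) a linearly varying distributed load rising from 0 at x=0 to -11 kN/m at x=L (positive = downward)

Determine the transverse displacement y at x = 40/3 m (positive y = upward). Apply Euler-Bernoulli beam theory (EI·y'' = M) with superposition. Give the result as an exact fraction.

y(40/3) = -209/3645 m

Load 1 — uniform load w=12 kN/m over full span:
  y_1 = -wx(L³-2Lx²+x³)/(24EI) = -12·(40/3)·(20³-2·20·(40/3)²+(40/3)³)/(24·200000) = -44/405 m
Load 2 — triangular load w₀=-11 kN/m (0→w₀ over full span):
  y_2 = -w₀x(7L⁴-10L²x²+3x⁴)/(360LEI) = -(-11)·(40/3)·(7·20⁴-10·20²·(40/3)²+3·(40/3)⁴)/(360·20·200000) = 187/3645 m
Superposition: y = Σ y_i = -209/3645 m ≈ -0.057339 m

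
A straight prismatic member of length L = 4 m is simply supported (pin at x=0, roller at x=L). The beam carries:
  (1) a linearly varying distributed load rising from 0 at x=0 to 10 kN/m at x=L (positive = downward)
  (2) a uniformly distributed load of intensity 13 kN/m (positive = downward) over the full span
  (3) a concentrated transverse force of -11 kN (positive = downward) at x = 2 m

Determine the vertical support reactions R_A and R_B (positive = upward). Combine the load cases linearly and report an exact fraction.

R_A = 163/6 kN, R_B = 203/6 kN

Load 1 — triangular load w₀=10 kN/m (0→w₀ over full span):
  R_A = w₀L/6 = 10·4/6 = 20/3 kN
  R_B = w₀L/3 = 10·4/3 = 40/3 kN
Load 2 — uniform load w=13 kN/m over full span:
  R_A = wL/2 = 13·4/2 = 26 kN
  R_B = wL/2 = 13·4/2 = 26 kN
Load 3 — point force P=-11 kN at a=2 m (b=L-a=2):
  R_A = Pb/L = (-11)·2/4 = -11/2 kN
  R_B = Pa/L = (-11)·2/4 = -11/2 kN
Superposition: R_A = 163/6 kN, R_B = 203/6 kN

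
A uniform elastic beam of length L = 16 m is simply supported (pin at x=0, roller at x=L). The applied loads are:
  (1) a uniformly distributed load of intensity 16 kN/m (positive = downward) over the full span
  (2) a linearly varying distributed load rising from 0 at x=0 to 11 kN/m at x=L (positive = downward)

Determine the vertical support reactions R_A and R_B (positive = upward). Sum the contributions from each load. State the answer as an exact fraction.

Load 1 — uniform load w=16 kN/m over full span:
  R_A = wL/2 = 16·16/2 = 128 kN
  R_B = wL/2 = 16·16/2 = 128 kN
Load 2 — triangular load w₀=11 kN/m (0→w₀ over full span):
  R_A = w₀L/6 = 11·16/6 = 88/3 kN
  R_B = w₀L/3 = 11·16/3 = 176/3 kN
Superposition: R_A = 472/3 kN, R_B = 560/3 kN

R_A = 472/3 kN, R_B = 560/3 kN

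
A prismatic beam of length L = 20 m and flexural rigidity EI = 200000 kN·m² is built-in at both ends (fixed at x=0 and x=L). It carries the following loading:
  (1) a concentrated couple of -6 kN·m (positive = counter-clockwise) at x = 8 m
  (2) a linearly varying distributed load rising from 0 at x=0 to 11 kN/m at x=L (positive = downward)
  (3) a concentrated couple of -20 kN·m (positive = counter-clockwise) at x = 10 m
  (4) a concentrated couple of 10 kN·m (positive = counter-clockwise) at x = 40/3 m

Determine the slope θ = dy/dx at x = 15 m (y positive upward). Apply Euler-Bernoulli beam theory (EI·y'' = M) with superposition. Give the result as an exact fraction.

Load 1 — applied couple M₀=-6 kN·m at a=8 m (b=L-a=12):
  θ_1 = (R_Ax²/2 - M_Ax - M₀(x-a))/EI  [x>a] with R_A=-54/125, M_A=-18/25 = ((-54/125)·15²/2 - (-18/25)·15 - (-6)·(15-8))/200000 = 21/1000000 rad
Load 2 — triangular load w₀=11 kN/m (0→w₀ over full span):
  θ_2 = -w₀(2x(L-x)(L-2x)(x+2L)+x²(L-x)²)/(120LEI) = -11·(2·15·(20-15)·(20-2·15)·(15+2·20)+15²·(20-15)²)/(120·20·200000) = 451/256000 rad
Load 3 — applied couple M₀=-20 kN·m at a=10 m (b=L-a=10):
  θ_3 = (R_Ax²/2 - M_Ax - M₀(x-a))/EI  [x>a] with R_A=-3/2, M_A=-5 = ((-3/2)·15²/2 - (-5)·15 - (-20)·(15-10))/200000 = 1/32000 rad
Load 4 — applied couple M₀=10 kN·m at a=40/3 m (b=L-a=20/3):
  θ_4 = (R_Ax²/2 - M_Ax - M₀(x-a))/EI  [x>a] with R_A=2/3, M_A=10/3 = ((2/3)·15²/2 - (10/3)·15 - 10·(15-(40/3)))/200000 = 1/24000 rad
Superposition: θ = Σ θ_i = 178141/96000000 rad ≈ 0.001856 rad

θ(15) = 178141/96000000 rad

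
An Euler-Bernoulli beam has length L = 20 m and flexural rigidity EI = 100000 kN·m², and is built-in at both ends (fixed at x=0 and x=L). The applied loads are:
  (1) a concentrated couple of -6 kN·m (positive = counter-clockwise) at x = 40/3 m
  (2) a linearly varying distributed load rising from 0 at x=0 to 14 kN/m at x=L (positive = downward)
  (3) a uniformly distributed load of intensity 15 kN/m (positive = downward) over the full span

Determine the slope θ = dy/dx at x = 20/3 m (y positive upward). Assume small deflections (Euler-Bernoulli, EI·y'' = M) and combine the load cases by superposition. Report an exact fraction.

θ(20/3) = -6713/607500 rad

Load 1 — applied couple M₀=-6 kN·m at a=40/3 m (b=L-a=20/3):
  θ_1 = (R_Ax²/2 - M_Ax)/EI  [x≤a] with R_A=-2/5, M_A=-2 = ((-2/5)·(20/3)²/2 - (-2)·(20/3))/100000 = 1/22500 rad
Load 2 — triangular load w₀=14 kN/m (0→w₀ over full span):
  θ_2 = -w₀(2x(L-x)(L-2x)(x+2L)+x²(L-x)²)/(120LEI) = -14·(2·(20/3)·(20-(20/3))·(20-2·(20/3))·((20/3)+2·20)+(20/3)²·(20-(20/3))²)/(120·20·100000) = -112/30375 rad
Load 3 — uniform load w=15 kN/m over full span:
  θ_3 = -wx(L-x)(L-2x)/(12EI) = -15·(20/3)·(20-(20/3))·(20-2·(20/3))/(12·100000) = -1/135 rad
Superposition: θ = Σ θ_i = -6713/607500 rad ≈ -0.011050 rad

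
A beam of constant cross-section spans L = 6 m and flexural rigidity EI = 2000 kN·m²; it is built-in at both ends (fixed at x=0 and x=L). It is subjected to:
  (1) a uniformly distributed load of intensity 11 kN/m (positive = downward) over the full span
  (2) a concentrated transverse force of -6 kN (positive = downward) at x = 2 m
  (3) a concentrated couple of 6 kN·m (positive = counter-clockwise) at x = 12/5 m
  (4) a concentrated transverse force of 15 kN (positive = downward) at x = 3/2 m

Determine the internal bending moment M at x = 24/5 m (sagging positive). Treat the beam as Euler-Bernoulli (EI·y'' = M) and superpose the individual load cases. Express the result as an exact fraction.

M(24/5) = -6937/4000 kN·m

Load 1 — uniform load w=11 kN/m over full span:
  M_1 = wLx/2 - wL²/12 - wx²/2 = 11·6·(24/5)/2 - 11·6²/12 - 11·(24/5)²/2 = -33/25 kN·m
Load 2 — point force P=-6 kN at a=2 m (b=L-a=4):
  M_2 = Pa²(a+3b)(L-x)/L³ - Pa²b/L²  [x>a] = (-6)·2²·(2+3·4)·(6-(24/5))/6³ - (-6)·2²·4/6² = 4/5 kN·m
Load 3 — applied couple M₀=6 kN·m at a=12/5 m (b=L-a=18/5):
  M_3 = R_Ax - M_A - M₀  [x>a] with R_A=36/25, M_A=18/25 = (36/25)·(24/5) - (18/25) - 6 = 24/125 kN·m
Load 4 — point force P=15 kN at a=3/2 m (b=L-a=9/2):
  M_4 = Pa²(a+3b)(L-x)/L³ - Pa²b/L²  [x>a] = 15·(3/2)²·((3/2)+3·(9/2))·(6-(24/5))/6³ - 15·(3/2)²·(9/2)/6² = -45/32 kN·m
Superposition: M = Σ M_i = -6937/4000 kN·m ≈ -1.734250 kN·m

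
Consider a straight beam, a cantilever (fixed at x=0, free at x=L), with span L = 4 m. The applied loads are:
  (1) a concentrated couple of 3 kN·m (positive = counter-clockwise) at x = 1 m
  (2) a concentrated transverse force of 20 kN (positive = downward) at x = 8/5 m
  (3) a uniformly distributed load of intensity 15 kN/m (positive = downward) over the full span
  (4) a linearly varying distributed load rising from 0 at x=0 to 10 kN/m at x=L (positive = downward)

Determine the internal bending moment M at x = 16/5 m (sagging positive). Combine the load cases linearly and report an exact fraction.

Load 1 — applied couple M₀=3 kN·m at a=1 m (b=L-a=3):
  M_1 = 0  [x>a] = 0 kN·m
Load 2 — point force P=20 kN at a=8/5 m (b=L-a=12/5):
  M_2 = 0  [x>a] = 0 kN·m
Load 3 — uniform load w=15 kN/m over full span:
  M_3 = -w(L-x)²/2 = -15·(4-(16/5))²/2 = -24/5 kN·m
Load 4 — triangular load w₀=10 kN/m (0→w₀ over full span):
  M_4 = w₀Lx/2 - w₀L²/3 - w₀x³/(6L) = 10·4·(16/5)/2 - 10·4²/3 - 10·(16/5)³/(6·4) = -224/75 kN·m
Superposition: M = Σ M_i = -584/75 kN·m ≈ -7.786667 kN·m

M(16/5) = -584/75 kN·m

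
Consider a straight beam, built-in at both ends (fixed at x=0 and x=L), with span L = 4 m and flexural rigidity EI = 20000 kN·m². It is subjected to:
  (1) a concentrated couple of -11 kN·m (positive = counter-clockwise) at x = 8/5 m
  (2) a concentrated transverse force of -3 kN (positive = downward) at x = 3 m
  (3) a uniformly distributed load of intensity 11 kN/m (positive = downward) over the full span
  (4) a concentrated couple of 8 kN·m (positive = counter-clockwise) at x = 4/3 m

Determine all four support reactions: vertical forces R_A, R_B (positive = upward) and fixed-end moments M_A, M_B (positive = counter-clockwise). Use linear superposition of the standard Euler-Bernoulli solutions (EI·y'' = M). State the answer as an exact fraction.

Load 1 — applied couple M₀=-11 kN·m at a=8/5 m (b=L-a=12/5):
  R_A = 6M₀ab/L³ = 6·(-11)·(8/5)·(12/5)/4³ = -99/25 kN
  M_A = M₀b(2a-b)/L² = (-11)·(12/5)·(2·(8/5)-(12/5))/4² = -33/25 kN·m
  R_B = -6M₀ab/L³ = -6·(-11)·(8/5)·(12/5)/4³ = 99/25 kN
  M_B = M₀a(2b-a)/L² = (-11)·(8/5)·(2·(12/5)-(8/5))/4² = -88/25 kN·m
Load 2 — point force P=-3 kN at a=3 m (b=L-a=1):
  R_A = Pb²(3a+b)/L³ = (-3)·1²·(3·3+1)/4³ = -15/32 kN
  M_A = Pab²/L² = (-3)·3·1²/4² = -9/16 kN·m
  R_B = Pa²(a+3b)/L³ = (-3)·3²·(3+3·1)/4³ = -81/32 kN
  M_B = -Pa²b/L² = -(-3)·3²·1/4² = 27/16 kN·m
Load 3 — uniform load w=11 kN/m over full span:
  R_A = wL/2 = 11·4/2 = 22 kN
  M_A = wL²/12 = 11·4²/12 = 44/3 kN·m
  R_B = wL/2 = 11·4/2 = 22 kN
  M_B = -wL²/12 = -11·4²/12 = -44/3 kN·m
Load 4 — applied couple M₀=8 kN·m at a=4/3 m (b=L-a=8/3):
  R_A = 6M₀ab/L³ = 6·8·(4/3)·(8/3)/4³ = 8/3 kN
  M_A = M₀b(2a-b)/L² = 8·(8/3)·(2·(4/3)-(8/3))/4² = 0 kN·m
  R_B = -6M₀ab/L³ = -6·8·(4/3)·(8/3)/4³ = -8/3 kN
  M_B = M₀a(2b-a)/L² = 8·(4/3)·(2·(8/3)-(4/3))/4² = 8/3 kN·m
Superposition: R_A = 48571/2400 kN, M_A = 15341/1200 kN·m, R_B = 49829/2400 kN, M_B = -5533/400 kN·m

R_A = 48571/2400 kN, M_A = 15341/1200 kN·m, R_B = 49829/2400 kN, M_B = -5533/400 kN·m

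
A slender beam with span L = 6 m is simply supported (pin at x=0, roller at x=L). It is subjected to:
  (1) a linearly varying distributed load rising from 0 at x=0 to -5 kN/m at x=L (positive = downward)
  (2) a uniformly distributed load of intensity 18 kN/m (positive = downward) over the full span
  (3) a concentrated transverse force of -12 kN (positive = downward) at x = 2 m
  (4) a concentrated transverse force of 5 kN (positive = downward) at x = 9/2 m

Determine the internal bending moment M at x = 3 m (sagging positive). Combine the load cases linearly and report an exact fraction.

Load 1 — triangular load w₀=-5 kN/m (0→w₀ over full span):
  M_1 = w₀Lx/6 - w₀x³/(6L) = (-5)·6·3/6 - (-5)·3³/(6·6) = -45/4 kN·m
Load 2 — uniform load w=18 kN/m over full span:
  M_2 = wx(L-x)/2 = 18·3·(6-3)/2 = 81 kN·m
Load 3 — point force P=-12 kN at a=2 m (b=L-a=4):
  M_3 = Pa(L-x)/L  [x>a] = (-12)·2·(6-3)/6 = -12 kN·m
Load 4 — point force P=5 kN at a=9/2 m (b=L-a=3/2):
  M_4 = Pbx/L  [x≤a] = 5·(3/2)·3/6 = 15/4 kN·m
Superposition: M = Σ M_i = 123/2 kN·m ≈ 61.500000 kN·m

M(3) = 123/2 kN·m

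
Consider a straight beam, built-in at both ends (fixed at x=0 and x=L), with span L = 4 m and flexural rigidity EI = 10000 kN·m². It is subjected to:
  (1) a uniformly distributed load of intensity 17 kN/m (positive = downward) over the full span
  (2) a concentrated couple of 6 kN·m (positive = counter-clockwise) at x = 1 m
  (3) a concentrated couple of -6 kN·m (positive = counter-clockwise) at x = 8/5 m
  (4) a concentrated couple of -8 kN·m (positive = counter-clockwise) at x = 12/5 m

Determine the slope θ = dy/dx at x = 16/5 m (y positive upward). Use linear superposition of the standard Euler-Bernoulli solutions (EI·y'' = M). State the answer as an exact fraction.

θ(16/5) = 659/781250 rad

Load 1 — uniform load w=17 kN/m over full span:
  θ_1 = -wx(L-x)(L-2x)/(12EI) = -17·(16/5)·(4-(16/5))·(4-2·(16/5))/(12·10000) = 68/78125 rad
Load 2 — applied couple M₀=6 kN·m at a=1 m (b=L-a=3):
  θ_2 = (R_Ax²/2 - M_Ax - M₀(x-a))/EI  [x>a] with R_A=27/16, M_A=-9/8 = ((27/16)·(16/5)²/2 - (-9/8)·(16/5) - 6·((16/5)-1))/10000 = -3/31250 rad
Load 3 — applied couple M₀=-6 kN·m at a=8/5 m (b=L-a=12/5):
  θ_3 = (R_Ax²/2 - M_Ax - M₀(x-a))/EI  [x>a] with R_A=-54/25, M_A=-18/25 = ((-54/25)·(16/5)²/2 - (-18/25)·(16/5) - (-6)·((16/5)-(8/5)))/10000 = 33/390625 rad
Load 4 — applied couple M₀=-8 kN·m at a=12/5 m (b=L-a=8/5):
  θ_4 = (R_Ax²/2 - M_Ax - M₀(x-a))/EI  [x>a] with R_A=-72/25, M_A=-64/25 = ((-72/25)·(16/5)²/2 - (-64/25)·(16/5) - (-8)·((16/5)-(12/5)))/10000 = -6/390625 rad
Superposition: θ = Σ θ_i = 659/781250 rad ≈ 0.000844 rad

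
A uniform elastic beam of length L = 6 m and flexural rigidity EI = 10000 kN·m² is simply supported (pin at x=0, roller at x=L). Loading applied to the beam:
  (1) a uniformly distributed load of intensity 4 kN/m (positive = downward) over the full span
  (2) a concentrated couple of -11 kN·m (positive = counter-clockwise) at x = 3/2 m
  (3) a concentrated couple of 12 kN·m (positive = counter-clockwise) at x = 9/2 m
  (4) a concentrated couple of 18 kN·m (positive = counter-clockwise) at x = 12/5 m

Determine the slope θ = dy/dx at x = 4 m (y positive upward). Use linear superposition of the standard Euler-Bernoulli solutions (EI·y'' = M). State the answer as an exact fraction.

θ(4) = 30593/12000000 rad

Load 1 — uniform load w=4 kN/m over full span:
  θ_1 = -w(L³-6Lx²+4x³)/(24EI) = -4·(6³-6·6·4²+4·4³)/(24·10000) = 13/7500 rad
Load 2 — applied couple M₀=-11 kN·m at a=3/2 m (b=L-a=9/2):
  θ_2 = (M₀x²/(2L)-M₀(x-a)+C₁)/EI  [x>a] with C₁=M₀(3b²-L²)/(6L)=-121/16 = ((-11)·4²/(2·6)-(-11)·(4-(3/2))+(-121/16))/10000 = 253/480000 rad
Load 3 — applied couple M₀=12 kN·m at a=9/2 m (b=L-a=3/2):
  θ_3 = (M₀x²/(2L)+C₁)/EI  [x≤a] with C₁=M₀(3b²-L²)/(6L)=-39/4 = (12·4²/(2·6)+(-39/4))/10000 = 1/1600 rad
Load 4 — applied couple M₀=18 kN·m at a=12/5 m (b=L-a=18/5):
  θ_4 = (M₀x²/(2L)-M₀(x-a)+C₁)/EI  [x>a] with C₁=M₀(3b²-L²)/(6L)=36/25 = (18·4²/(2·6)-18·(4-(12/5))+(36/25))/10000 = -21/62500 rad
Superposition: θ = Σ θ_i = 30593/12000000 rad ≈ 0.002549 rad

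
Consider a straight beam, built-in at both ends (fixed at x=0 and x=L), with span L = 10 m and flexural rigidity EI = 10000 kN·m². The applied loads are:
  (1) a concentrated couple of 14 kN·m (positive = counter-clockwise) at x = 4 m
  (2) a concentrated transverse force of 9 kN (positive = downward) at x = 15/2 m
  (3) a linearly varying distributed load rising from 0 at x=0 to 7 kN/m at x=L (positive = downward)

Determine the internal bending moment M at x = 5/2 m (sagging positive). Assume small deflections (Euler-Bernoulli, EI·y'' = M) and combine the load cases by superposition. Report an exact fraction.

Load 1 — applied couple M₀=14 kN·m at a=4 m (b=L-a=6):
  M_1 = R_Ax - M_A  [x≤a] with R_A=252/125, M_A=42/25 = (252/125)·(5/2) - (42/25) = 84/25 kN·m
Load 2 — point force P=9 kN at a=15/2 m (b=L-a=5/2):
  M_2 = Pb²(3a+b)x/L³ - Pab²/L²  [x≤a] = 9·(5/2)²·(3·(15/2)+(5/2))·(5/2)/10³ - 9·(15/2)·(5/2)²/10² = -45/64 kN·m
Load 3 — triangular load w₀=7 kN/m (0→w₀ over full span):
  M_3 = 3w₀Lx/20 - w₀L²/30 - w₀x³/(6L) = 3·7·10·(5/2)/20 - 7·10²/30 - 7·(5/2)³/(6·10) = 35/32 kN·m
Superposition: M = Σ M_i = 6001/1600 kN·m ≈ 3.750625 kN·m

M(5/2) = 6001/1600 kN·m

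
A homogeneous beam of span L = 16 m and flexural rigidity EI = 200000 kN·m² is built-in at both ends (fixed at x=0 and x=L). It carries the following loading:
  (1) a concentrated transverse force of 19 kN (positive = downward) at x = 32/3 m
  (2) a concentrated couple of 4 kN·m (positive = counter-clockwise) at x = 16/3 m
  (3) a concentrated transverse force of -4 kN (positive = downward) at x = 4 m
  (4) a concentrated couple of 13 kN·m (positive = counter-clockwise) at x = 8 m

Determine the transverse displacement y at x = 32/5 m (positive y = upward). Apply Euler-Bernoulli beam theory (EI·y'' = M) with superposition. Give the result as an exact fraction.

Load 1 — point force P=19 kN at a=32/3 m (b=L-a=16/3):
  y_1 = -Pb²x²(3aL-(3a+b)x)/(6L³EI)  [x≤a] = -19·(16/3)²·(32/5)²·(3·(32/3)·16-(3·(32/3)+(16/3))·(32/5))/(6·16³·200000) = -38912/31640625 m
Load 2 — applied couple M₀=4 kN·m at a=16/3 m (b=L-a=32/3):
  y_2 = (R_Ax³/6 - M_Ax²/2 - M₀(x-a)²/2)/EI  [x>a] with R_A=1/3, M_A=0 = ((1/3)·(32/5)³/6 - 0·(32/5)²/2 - 4·((32/5)-(16/3))²/2)/200000 = 24/390625 m
Load 3 — point force P=-4 kN at a=4 m (b=L-a=12):
  y_3 = -Pa²(L-x)²(3bL-(3b+a)(L-x))/(6L³EI)  [x>a] = -(-4)·4²·(16-(32/5))²·(3·12·16-(3·12+4)·(16-(32/5)))/(6·16³·200000) = 18/78125 m
Load 4 — applied couple M₀=13 kN·m at a=8 m (b=L-a=8):
  y_4 = (R_Ax³/6 - M_Ax²/2)/EI  [x≤a] with R_A=39/32, M_A=13/4 = ((39/32)·(32/5)³/6 - (13/4)·(32/5)²/2)/200000 = -26/390625 m
Superposition: y = Σ y_i = -31784/31640625 m ≈ -0.001005 m

y(32/5) = -31784/31640625 m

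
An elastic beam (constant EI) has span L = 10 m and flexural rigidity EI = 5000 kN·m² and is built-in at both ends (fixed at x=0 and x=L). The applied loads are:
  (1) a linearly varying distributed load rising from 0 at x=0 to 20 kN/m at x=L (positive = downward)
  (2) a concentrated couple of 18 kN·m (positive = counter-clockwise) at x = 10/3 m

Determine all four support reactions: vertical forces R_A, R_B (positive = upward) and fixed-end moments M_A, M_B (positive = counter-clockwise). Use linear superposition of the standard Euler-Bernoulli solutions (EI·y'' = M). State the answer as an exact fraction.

Load 1 — triangular load w₀=20 kN/m (0→w₀ over full span):
  R_A = 3w₀L/20 = 3·20·10/20 = 30 kN
  M_A = w₀L²/30 = 20·10²/30 = 200/3 kN·m
  R_B = 7w₀L/20 = 7·20·10/20 = 70 kN
  M_B = -w₀L²/20 = -20·10²/20 = -100 kN·m
Load 2 — applied couple M₀=18 kN·m at a=10/3 m (b=L-a=20/3):
  R_A = 6M₀ab/L³ = 6·18·(10/3)·(20/3)/10³ = 12/5 kN
  M_A = M₀b(2a-b)/L² = 18·(20/3)·(2·(10/3)-(20/3))/10² = 0 kN·m
  R_B = -6M₀ab/L³ = -6·18·(10/3)·(20/3)/10³ = -12/5 kN
  M_B = M₀a(2b-a)/L² = 18·(10/3)·(2·(20/3)-(10/3))/10² = 6 kN·m
Superposition: R_A = 162/5 kN, M_A = 200/3 kN·m, R_B = 338/5 kN, M_B = -94 kN·m

R_A = 162/5 kN, M_A = 200/3 kN·m, R_B = 338/5 kN, M_B = -94 kN·m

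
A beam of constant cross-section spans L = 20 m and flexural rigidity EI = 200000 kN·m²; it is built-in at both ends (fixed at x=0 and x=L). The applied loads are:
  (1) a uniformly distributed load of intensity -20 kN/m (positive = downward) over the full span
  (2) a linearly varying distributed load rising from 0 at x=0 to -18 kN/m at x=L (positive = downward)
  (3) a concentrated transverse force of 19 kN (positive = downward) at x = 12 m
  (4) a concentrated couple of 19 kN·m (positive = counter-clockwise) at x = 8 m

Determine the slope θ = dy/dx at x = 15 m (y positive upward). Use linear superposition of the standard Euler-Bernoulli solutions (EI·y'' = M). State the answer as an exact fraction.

Load 1 — uniform load w=-20 kN/m over full span:
  θ_1 = -wx(L-x)(L-2x)/(12EI) = -(-20)·15·(20-15)·(20-2·15)/(12·200000) = -1/160 rad
Load 2 — triangular load w₀=-18 kN/m (0→w₀ over full span):
  θ_2 = -w₀(2x(L-x)(L-2x)(x+2L)+x²(L-x)²)/(120LEI) = -(-18)·(2·15·(20-15)·(20-2·15)·(15+2·20)+15²·(20-15)²)/(120·20·200000) = -369/128000 rad
Load 3 — point force P=19 kN at a=12 m (b=L-a=8):
  θ_3 = Pa²(L-x)(2bL-(3b+a)(L-x))/(2L³EI)  [x>a] = 19·12²·(20-15)·(2·8·20-(3·8+12)·(20-15))/(2·20³·200000) = 1197/2000000 rad
Load 4 — applied couple M₀=19 kN·m at a=8 m (b=L-a=12):
  θ_4 = (R_Ax²/2 - M_Ax - M₀(x-a))/EI  [x>a] with R_A=171/125, M_A=57/25 = ((171/125)·15²/2 - (57/25)·15 - 19·(15-8))/200000 = -133/2000000 rad
Superposition: θ = Σ θ_i = -137613/16000000 rad ≈ -0.008601 rad

θ(15) = -137613/16000000 rad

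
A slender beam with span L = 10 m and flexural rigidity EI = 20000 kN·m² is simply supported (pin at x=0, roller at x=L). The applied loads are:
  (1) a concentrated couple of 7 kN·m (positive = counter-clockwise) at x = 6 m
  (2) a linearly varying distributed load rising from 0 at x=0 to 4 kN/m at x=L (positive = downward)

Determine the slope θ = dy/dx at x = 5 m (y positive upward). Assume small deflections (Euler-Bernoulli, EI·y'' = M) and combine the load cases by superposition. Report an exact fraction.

θ(5) = -49/450000 rad

Load 1 — applied couple M₀=7 kN·m at a=6 m (b=L-a=4):
  θ_1 = (M₀x²/(2L)+C₁)/EI  [x≤a] with C₁=M₀(3b²-L²)/(6L)=-91/15 = (7·5²/(2·10)+(-91/15))/20000 = 161/1200000 rad
Load 2 — triangular load w₀=4 kN/m (0→w₀ over full span):
  θ_2 = -w₀(7L⁴-30L²x²+15x⁴)/(360LEI) = -4·(7·10⁴-30·10²·5²+15·5⁴)/(360·10·20000) = -7/28800 rad
Superposition: θ = Σ θ_i = -49/450000 rad ≈ -0.000109 rad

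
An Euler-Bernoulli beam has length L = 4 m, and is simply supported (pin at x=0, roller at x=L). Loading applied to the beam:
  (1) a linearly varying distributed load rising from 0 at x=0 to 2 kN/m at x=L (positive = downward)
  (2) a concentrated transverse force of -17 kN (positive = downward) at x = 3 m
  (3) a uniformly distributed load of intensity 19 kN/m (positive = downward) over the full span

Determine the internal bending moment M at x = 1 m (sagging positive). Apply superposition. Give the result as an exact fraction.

Load 1 — triangular load w₀=2 kN/m (0→w₀ over full span):
  M_1 = w₀Lx/6 - w₀x³/(6L) = 2·4·1/6 - 2·1³/(6·4) = 5/4 kN·m
Load 2 — point force P=-17 kN at a=3 m (b=L-a=1):
  M_2 = Pbx/L  [x≤a] = (-17)·1·1/4 = -17/4 kN·m
Load 3 — uniform load w=19 kN/m over full span:
  M_3 = wx(L-x)/2 = 19·1·(4-1)/2 = 57/2 kN·m
Superposition: M = Σ M_i = 51/2 kN·m ≈ 25.500000 kN·m

M(1) = 51/2 kN·m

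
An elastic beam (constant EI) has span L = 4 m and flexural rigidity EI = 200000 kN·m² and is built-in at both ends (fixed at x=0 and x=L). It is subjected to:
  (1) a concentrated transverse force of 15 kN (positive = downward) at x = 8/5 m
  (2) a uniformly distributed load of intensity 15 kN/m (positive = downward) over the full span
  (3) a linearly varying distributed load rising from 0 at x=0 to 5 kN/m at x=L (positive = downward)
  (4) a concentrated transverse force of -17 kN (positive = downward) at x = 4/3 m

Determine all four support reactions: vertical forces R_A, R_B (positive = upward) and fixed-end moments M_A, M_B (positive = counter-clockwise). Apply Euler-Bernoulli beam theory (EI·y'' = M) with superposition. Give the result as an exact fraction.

R_A = 20336/675 kN, M_A = 14332/675 kN·m, R_B = 25564/675 kN, M_B = -16688/675 kN·m

Load 1 — point force P=15 kN at a=8/5 m (b=L-a=12/5):
  R_A = Pb²(3a+b)/L³ = 15·(12/5)²·(3·(8/5)+(12/5))/4³ = 243/25 kN
  M_A = Pab²/L² = 15·(8/5)·(12/5)²/4² = 216/25 kN·m
  R_B = Pa²(a+3b)/L³ = 15·(8/5)²·((8/5)+3·(12/5))/4³ = 132/25 kN
  M_B = -Pa²b/L² = -15·(8/5)²·(12/5)/4² = -144/25 kN·m
Load 2 — uniform load w=15 kN/m over full span:
  R_A = wL/2 = 15·4/2 = 30 kN
  M_A = wL²/12 = 15·4²/12 = 20 kN·m
  R_B = wL/2 = 15·4/2 = 30 kN
  M_B = -wL²/12 = -15·4²/12 = -20 kN·m
Load 3 — triangular load w₀=5 kN/m (0→w₀ over full span):
  R_A = 3w₀L/20 = 3·5·4/20 = 3 kN
  M_A = w₀L²/30 = 5·4²/30 = 8/3 kN·m
  R_B = 7w₀L/20 = 7·5·4/20 = 7 kN
  M_B = -w₀L²/20 = -5·4²/20 = -4 kN·m
Load 4 — point force P=-17 kN at a=4/3 m (b=L-a=8/3):
  R_A = Pb²(3a+b)/L³ = (-17)·(8/3)²·(3·(4/3)+(8/3))/4³ = -340/27 kN
  M_A = Pab²/L² = (-17)·(4/3)·(8/3)²/4² = -272/27 kN·m
  R_B = Pa²(a+3b)/L³ = (-17)·(4/3)²·((4/3)+3·(8/3))/4³ = -119/27 kN
  M_B = -Pa²b/L² = -(-17)·(4/3)²·(8/3)/4² = 136/27 kN·m
Superposition: R_A = 20336/675 kN, M_A = 14332/675 kN·m, R_B = 25564/675 kN, M_B = -16688/675 kN·m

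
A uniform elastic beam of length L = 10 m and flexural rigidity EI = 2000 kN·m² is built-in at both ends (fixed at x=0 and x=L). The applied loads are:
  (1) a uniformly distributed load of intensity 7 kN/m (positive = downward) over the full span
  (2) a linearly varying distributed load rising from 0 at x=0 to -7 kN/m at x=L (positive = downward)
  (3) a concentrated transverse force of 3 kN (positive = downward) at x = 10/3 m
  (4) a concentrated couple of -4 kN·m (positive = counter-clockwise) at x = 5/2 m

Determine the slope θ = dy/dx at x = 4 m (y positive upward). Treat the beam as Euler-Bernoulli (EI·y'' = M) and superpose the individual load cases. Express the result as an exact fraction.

Load 1 — uniform load w=7 kN/m over full span:
  θ_1 = -wx(L-x)(L-2x)/(12EI) = -7·4·(10-4)·(10-2·4)/(12·2000) = -7/500 rad
Load 2 — triangular load w₀=-7 kN/m (0→w₀ over full span):
  θ_2 = -w₀(2x(L-x)(L-2x)(x+2L)+x²(L-x)²)/(120LEI) = -(-7)·(2·4·(10-4)·(10-2·4)·(4+2·10)+4²·(10-4)²)/(120·10·2000) = 21/2500 rad
Load 3 — point force P=3 kN at a=10/3 m (b=L-a=20/3):
  θ_3 = Pa²(L-x)(2bL-(3b+a)(L-x))/(2L³EI)  [x>a] = 3·(10/3)²·(10-4)·(2·(20/3)·10-(3·(20/3)+(10/3))·(10-4))/(2·10³·2000) = -1/3000 rad
Load 4 — applied couple M₀=-4 kN·m at a=5/2 m (b=L-a=15/2):
  θ_4 = (R_Ax²/2 - M_Ax - M₀(x-a))/EI  [x>a] with R_A=-9/20, M_A=3/4 = ((-9/20)·4²/2 - (3/4)·4 - (-4)·(4-(5/2)))/2000 = -3/10000 rad
Superposition: θ = Σ θ_i = -187/30000 rad ≈ -0.006233 rad

θ(4) = -187/30000 rad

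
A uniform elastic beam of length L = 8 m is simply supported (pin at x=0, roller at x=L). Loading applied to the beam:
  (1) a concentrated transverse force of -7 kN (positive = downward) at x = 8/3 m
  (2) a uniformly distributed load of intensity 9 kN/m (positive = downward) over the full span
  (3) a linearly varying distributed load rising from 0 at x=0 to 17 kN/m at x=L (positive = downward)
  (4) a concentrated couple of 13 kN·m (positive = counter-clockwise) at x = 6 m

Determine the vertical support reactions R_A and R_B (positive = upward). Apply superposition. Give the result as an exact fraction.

R_A = 445/8 kN, R_B = 619/8 kN

Load 1 — point force P=-7 kN at a=8/3 m (b=L-a=16/3):
  R_A = Pb/L = (-7)·(16/3)/8 = -14/3 kN
  R_B = Pa/L = (-7)·(8/3)/8 = -7/3 kN
Load 2 — uniform load w=9 kN/m over full span:
  R_A = wL/2 = 9·8/2 = 36 kN
  R_B = wL/2 = 9·8/2 = 36 kN
Load 3 — triangular load w₀=17 kN/m (0→w₀ over full span):
  R_A = w₀L/6 = 17·8/6 = 68/3 kN
  R_B = w₀L/3 = 17·8/3 = 136/3 kN
Load 4 — applied couple M₀=13 kN·m at a=6 m (b=L-a=2):
  R_A = M₀/L = 13/8 kN
  R_B = -M₀/L = -13/8 kN
Superposition: R_A = 445/8 kN, R_B = 619/8 kN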